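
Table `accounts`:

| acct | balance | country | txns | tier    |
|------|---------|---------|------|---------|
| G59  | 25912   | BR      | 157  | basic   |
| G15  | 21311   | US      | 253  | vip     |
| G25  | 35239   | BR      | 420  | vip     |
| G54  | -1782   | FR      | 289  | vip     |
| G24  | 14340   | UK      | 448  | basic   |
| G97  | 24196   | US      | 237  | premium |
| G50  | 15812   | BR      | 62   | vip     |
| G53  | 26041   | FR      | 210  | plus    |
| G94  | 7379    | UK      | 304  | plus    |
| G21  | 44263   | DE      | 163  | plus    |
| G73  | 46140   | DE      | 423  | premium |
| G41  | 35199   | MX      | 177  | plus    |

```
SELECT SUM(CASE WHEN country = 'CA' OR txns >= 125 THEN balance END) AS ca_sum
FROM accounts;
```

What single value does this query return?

278238

acct=G59: ✓ → 25912
acct=G15: ✓ → 21311
acct=G25: ✓ → 35239
acct=G54: ✓ → -1782
acct=G24: ✓ → 14340
acct=G97: ✓ → 24196
acct=G50: ✗
acct=G53: ✓ → 26041
acct=G94: ✓ → 7379
acct=G21: ✓ → 44263
acct=G73: ✓ → 46140
acct=G41: ✓ → 35199
ca_sum = 25912 + 21311 + 35239 + -1782 + 14340 + 24196 + 26041 + 7379 + 44263 + 46140 + 35199 = 278238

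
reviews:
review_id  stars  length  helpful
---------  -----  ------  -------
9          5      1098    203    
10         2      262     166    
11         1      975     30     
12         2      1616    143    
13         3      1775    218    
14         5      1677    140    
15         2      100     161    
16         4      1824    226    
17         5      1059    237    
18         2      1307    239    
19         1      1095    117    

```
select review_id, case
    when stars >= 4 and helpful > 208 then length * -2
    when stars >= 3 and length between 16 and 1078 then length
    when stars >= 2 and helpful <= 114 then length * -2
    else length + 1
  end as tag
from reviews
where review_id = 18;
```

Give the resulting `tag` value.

1308

review_id = 18: stars=2, length=1307, helpful=239.
stars >= 4 and helpful > 208 → false
stars >= 3 and length between 16 and 1078 → false
stars >= 2 and helpful <= 114 → false
No prior WHEN matched → ELSE → 1308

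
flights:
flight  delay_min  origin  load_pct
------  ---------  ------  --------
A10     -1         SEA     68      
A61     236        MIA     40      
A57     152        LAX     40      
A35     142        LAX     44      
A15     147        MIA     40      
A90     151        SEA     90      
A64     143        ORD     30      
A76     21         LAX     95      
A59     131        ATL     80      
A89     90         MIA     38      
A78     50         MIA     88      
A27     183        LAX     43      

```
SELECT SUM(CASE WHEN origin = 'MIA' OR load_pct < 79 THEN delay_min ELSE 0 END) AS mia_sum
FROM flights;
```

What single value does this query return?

flight=A10: ✓ → -1
flight=A61: ✓ → 236
flight=A57: ✓ → 152
flight=A35: ✓ → 142
flight=A15: ✓ → 147
flight=A90: ✗
flight=A64: ✓ → 143
flight=A76: ✗
flight=A59: ✗
flight=A89: ✓ → 90
flight=A78: ✓ → 50
flight=A27: ✓ → 183
mia_sum = -1 + 236 + 152 + 142 + 147 + 143 + 90 + 50 + 183 = 1142

1142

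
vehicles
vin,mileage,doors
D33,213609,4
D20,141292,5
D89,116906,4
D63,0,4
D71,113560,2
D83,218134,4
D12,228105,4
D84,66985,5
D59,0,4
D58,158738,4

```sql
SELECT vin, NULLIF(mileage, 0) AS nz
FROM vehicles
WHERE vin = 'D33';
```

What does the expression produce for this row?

vin = D33: mileage=213609, doors=4.
mileage=213609 vs 0: differ → 213609

213609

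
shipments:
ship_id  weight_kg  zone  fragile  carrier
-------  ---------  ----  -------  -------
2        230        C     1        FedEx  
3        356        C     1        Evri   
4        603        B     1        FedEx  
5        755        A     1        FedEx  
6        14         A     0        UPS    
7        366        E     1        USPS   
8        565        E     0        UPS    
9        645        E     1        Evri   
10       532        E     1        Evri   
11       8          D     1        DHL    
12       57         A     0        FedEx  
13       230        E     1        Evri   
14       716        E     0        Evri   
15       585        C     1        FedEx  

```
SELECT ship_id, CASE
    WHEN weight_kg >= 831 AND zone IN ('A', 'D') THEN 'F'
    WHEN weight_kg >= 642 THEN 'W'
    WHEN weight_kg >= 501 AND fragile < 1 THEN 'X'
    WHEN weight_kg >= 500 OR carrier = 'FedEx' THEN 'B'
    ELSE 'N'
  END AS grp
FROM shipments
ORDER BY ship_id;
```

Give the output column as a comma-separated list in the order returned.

ship_id=2: weight_kg >= 500 OR carrier = 'FedEx' → B
ship_id=3: ELSE → N
ship_id=4: weight_kg >= 500 OR carrier = 'FedEx' → B
ship_id=5: weight_kg >= 642 → W
ship_id=6: ELSE → N
ship_id=7: ELSE → N
ship_id=8: weight_kg >= 501 AND fragile < 1 → X
ship_id=9: weight_kg >= 642 → W
ship_id=10: weight_kg >= 500 OR carrier = 'FedEx' → B
ship_id=11: ELSE → N
ship_id=12: weight_kg >= 500 OR carrier = 'FedEx' → B
ship_id=13: ELSE → N
ship_id=14: weight_kg >= 642 → W
ship_id=15: weight_kg >= 500 OR carrier = 'FedEx' → B

B, N, B, W, N, N, X, W, B, N, B, N, W, B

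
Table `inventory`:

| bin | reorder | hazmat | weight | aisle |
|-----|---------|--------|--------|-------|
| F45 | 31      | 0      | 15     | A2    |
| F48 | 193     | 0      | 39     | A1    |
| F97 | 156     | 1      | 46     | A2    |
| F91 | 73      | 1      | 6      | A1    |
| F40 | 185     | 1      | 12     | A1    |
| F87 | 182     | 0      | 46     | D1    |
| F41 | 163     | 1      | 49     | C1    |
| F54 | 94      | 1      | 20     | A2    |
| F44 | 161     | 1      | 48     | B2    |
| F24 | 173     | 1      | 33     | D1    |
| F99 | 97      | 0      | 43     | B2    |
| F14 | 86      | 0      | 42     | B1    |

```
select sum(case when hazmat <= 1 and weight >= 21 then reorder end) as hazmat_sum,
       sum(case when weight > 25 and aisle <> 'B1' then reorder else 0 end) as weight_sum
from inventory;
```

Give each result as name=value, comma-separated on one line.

hazmat_sum=1211, weight_sum=1125

[hazmat_sum: hazmat <= 1 and weight >= 21]
bin=F45: ✗
bin=F48: ✓ → 193
bin=F97: ✓ → 156
bin=F91: ✗
bin=F40: ✗
bin=F87: ✓ → 182
bin=F41: ✓ → 163
bin=F54: ✗
bin=F44: ✓ → 161
bin=F24: ✓ → 173
bin=F99: ✓ → 97
bin=F14: ✓ → 86
hazmat_sum = 193 + 156 + 182 + 163 + 161 + 173 + 97 + 86 = 1211
—
[weight_sum: weight > 25 and aisle <> 'B1']
bin=F45: ✗
bin=F48: ✓ → 193
bin=F97: ✓ → 156
bin=F91: ✗
bin=F40: ✗
bin=F87: ✓ → 182
bin=F41: ✓ → 163
bin=F54: ✗
bin=F44: ✓ → 161
bin=F24: ✓ → 173
bin=F99: ✓ → 97
bin=F14: ✗
weight_sum = 193 + 156 + 182 + 163 + 161 + 173 + 97 = 1125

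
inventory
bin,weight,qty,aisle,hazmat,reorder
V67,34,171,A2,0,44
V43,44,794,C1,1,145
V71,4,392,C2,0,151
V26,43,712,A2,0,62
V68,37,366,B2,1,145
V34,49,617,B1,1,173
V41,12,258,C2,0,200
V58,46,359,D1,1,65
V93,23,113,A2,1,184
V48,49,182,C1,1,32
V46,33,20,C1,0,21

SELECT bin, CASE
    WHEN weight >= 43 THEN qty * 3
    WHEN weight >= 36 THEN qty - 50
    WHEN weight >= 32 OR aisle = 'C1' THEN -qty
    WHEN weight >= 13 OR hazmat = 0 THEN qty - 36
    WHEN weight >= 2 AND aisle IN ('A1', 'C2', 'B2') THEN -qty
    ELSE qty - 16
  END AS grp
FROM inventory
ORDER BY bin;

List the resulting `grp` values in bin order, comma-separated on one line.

2136, 1851, 222, 2382, -20, 546, 1077, -171, 316, 356, 77

bin=V26: weight >= 43 → 2136
bin=V34: weight >= 43 → 1851
bin=V41: weight >= 13 OR hazmat = 0 → 222
bin=V43: weight >= 43 → 2382
bin=V46: weight >= 32 OR aisle = 'C1' → -20
bin=V48: weight >= 43 → 546
bin=V58: weight >= 43 → 1077
bin=V67: weight >= 32 OR aisle = 'C1' → -171
bin=V68: weight >= 36 → 316
bin=V71: weight >= 13 OR hazmat = 0 → 356
bin=V93: weight >= 13 OR hazmat = 0 → 77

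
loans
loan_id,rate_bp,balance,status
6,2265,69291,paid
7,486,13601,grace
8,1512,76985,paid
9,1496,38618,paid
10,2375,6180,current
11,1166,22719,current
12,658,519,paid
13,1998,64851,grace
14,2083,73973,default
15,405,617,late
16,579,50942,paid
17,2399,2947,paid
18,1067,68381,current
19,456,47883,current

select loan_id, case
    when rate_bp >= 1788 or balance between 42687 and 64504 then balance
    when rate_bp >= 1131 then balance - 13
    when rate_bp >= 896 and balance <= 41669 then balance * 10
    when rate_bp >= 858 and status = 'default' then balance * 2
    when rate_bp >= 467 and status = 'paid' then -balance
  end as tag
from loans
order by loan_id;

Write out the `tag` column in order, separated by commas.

loan_id=6: rate_bp >= 1788 or balance between 42687 and 64504 → 69291
loan_id=7: (no match → NULL) → NULL
loan_id=8: rate_bp >= 1131 → 76972
loan_id=9: rate_bp >= 1131 → 38605
loan_id=10: rate_bp >= 1788 or balance between 42687 and 64504 → 6180
loan_id=11: rate_bp >= 1131 → 22706
loan_id=12: rate_bp >= 467 and status = 'paid' → -519
loan_id=13: rate_bp >= 1788 or balance between 42687 and 64504 → 64851
loan_id=14: rate_bp >= 1788 or balance between 42687 and 64504 → 73973
loan_id=15: (no match → NULL) → NULL
loan_id=16: rate_bp >= 1788 or balance between 42687 and 64504 → 50942
loan_id=17: rate_bp >= 1788 or balance between 42687 and 64504 → 2947
loan_id=18: (no match → NULL) → NULL
loan_id=19: rate_bp >= 1788 or balance between 42687 and 64504 → 47883

69291, NULL, 76972, 38605, 6180, 22706, -519, 64851, 73973, NULL, 50942, 2947, NULL, 47883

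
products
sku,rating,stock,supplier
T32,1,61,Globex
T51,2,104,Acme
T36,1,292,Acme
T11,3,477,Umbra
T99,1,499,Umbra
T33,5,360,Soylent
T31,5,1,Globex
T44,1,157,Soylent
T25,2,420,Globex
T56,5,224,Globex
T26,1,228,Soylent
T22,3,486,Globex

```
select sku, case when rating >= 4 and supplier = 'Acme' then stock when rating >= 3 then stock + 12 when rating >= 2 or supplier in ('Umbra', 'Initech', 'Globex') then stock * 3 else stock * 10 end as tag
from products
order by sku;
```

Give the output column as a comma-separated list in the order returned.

sku=T11: rating >= 3 → 489
sku=T22: rating >= 3 → 498
sku=T25: rating >= 2 or supplier in ('Umbra', 'Initech', 'Globex') → 1260
sku=T26: ELSE → 2280
sku=T31: rating >= 3 → 13
sku=T32: rating >= 2 or supplier in ('Umbra', 'Initech', 'Globex') → 183
sku=T33: rating >= 3 → 372
sku=T36: ELSE → 2920
sku=T44: ELSE → 1570
sku=T51: rating >= 2 or supplier in ('Umbra', 'Initech', 'Globex') → 312
sku=T56: rating >= 3 → 236
sku=T99: rating >= 2 or supplier in ('Umbra', 'Initech', 'Globex') → 1497

489, 498, 1260, 2280, 13, 183, 372, 2920, 1570, 312, 236, 1497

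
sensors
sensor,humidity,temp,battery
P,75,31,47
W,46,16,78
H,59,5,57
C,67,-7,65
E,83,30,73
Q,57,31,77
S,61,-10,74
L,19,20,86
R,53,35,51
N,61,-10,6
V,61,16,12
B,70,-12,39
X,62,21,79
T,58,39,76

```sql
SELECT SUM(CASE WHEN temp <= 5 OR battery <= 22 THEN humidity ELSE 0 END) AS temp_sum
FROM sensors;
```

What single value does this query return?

sensor=P: ✗
sensor=W: ✗
sensor=H: ✓ → 59
sensor=C: ✓ → 67
sensor=E: ✗
sensor=Q: ✗
sensor=S: ✓ → 61
sensor=L: ✗
sensor=R: ✗
sensor=N: ✓ → 61
sensor=V: ✓ → 61
sensor=B: ✓ → 70
sensor=X: ✗
sensor=T: ✗
temp_sum = 59 + 67 + 61 + 61 + 61 + 70 = 379

379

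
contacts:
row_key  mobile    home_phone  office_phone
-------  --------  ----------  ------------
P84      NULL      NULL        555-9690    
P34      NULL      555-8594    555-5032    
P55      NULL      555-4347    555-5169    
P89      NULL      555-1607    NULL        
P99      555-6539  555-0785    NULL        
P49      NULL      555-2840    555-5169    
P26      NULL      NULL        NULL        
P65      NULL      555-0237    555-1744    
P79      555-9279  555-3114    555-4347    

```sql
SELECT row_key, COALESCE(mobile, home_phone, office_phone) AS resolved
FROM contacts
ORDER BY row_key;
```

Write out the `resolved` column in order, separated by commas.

NULL, 555-8594, 555-2840, 555-4347, 555-0237, 555-9279, 555-9690, 555-1607, 555-6539

row_key=P26: mobile=NULL, home_phone=NULL, office_phone=NULL (all NULL) → NULL
row_key=P34: mobile=NULL, home_phone=555-8594 → 555-8594
row_key=P49: mobile=NULL, home_phone=555-2840 → 555-2840
row_key=P55: mobile=NULL, home_phone=555-4347 → 555-4347
row_key=P65: mobile=NULL, home_phone=555-0237 → 555-0237
row_key=P79: mobile=555-9279 → 555-9279
row_key=P84: mobile=NULL, home_phone=NULL, office_phone=555-9690 → 555-9690
row_key=P89: mobile=NULL, home_phone=555-1607 → 555-1607
row_key=P99: mobile=555-6539 → 555-6539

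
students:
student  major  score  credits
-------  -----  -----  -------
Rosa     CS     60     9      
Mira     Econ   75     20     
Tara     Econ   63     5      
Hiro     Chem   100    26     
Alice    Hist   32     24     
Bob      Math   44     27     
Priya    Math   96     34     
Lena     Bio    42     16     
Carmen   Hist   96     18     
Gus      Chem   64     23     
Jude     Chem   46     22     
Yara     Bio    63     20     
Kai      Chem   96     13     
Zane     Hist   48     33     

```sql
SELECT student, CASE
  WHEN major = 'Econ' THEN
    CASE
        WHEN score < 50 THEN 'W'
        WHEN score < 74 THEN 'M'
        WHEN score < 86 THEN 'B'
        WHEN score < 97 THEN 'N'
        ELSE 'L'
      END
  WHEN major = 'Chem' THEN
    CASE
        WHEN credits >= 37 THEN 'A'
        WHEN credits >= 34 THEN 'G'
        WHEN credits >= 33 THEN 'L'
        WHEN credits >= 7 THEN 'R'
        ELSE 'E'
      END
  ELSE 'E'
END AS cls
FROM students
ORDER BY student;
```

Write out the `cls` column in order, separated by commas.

student=Alice: major='Hist' → outer ELSE → E
student=Bob: major='Math' → outer ELSE → E
student=Carmen: major='Hist' → outer ELSE → E
student=Gus: major='Chem' → inner[credits >= 7] → R
student=Hiro: major='Chem' → inner[credits >= 7] → R
student=Jude: major='Chem' → inner[credits >= 7] → R
student=Kai: major='Chem' → inner[credits >= 7] → R
student=Lena: major='Bio' → outer ELSE → E
student=Mira: major='Econ' → inner[score < 86] → B
student=Priya: major='Math' → outer ELSE → E
student=Rosa: major='CS' → outer ELSE → E
student=Tara: major='Econ' → inner[score < 74] → M
student=Yara: major='Bio' → outer ELSE → E
student=Zane: major='Hist' → outer ELSE → E

E, E, E, R, R, R, R, E, B, E, E, M, E, E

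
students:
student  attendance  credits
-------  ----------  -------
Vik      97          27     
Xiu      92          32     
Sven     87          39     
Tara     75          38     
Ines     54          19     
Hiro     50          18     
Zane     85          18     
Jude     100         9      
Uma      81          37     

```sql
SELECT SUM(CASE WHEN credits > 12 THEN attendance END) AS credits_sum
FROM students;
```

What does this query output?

student=Vik: ✓ → 97
student=Xiu: ✓ → 92
student=Sven: ✓ → 87
student=Tara: ✓ → 75
student=Ines: ✓ → 54
student=Hiro: ✓ → 50
student=Zane: ✓ → 85
student=Jude: ✗
student=Uma: ✓ → 81
credits_sum = 97 + 92 + 87 + 75 + 54 + 50 + 85 + 81 = 621

621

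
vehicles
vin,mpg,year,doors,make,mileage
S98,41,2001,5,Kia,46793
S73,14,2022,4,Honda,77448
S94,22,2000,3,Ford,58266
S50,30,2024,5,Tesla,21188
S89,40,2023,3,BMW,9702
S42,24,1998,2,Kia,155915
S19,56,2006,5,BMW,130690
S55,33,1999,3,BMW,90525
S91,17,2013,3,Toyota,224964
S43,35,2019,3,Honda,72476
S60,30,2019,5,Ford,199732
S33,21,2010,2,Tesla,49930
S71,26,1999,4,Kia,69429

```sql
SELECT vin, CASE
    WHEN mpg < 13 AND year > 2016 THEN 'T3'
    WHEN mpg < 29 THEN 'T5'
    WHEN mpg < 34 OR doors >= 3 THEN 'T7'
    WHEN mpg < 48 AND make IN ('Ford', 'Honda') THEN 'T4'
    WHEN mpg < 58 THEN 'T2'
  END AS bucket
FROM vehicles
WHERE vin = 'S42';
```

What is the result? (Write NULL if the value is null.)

T5

vin = S42: mpg=24, year=1998, doors=2, make=Kia, mileage=155915.
mpg < 13 AND year > 2016 → false
mpg < 29 → true → T5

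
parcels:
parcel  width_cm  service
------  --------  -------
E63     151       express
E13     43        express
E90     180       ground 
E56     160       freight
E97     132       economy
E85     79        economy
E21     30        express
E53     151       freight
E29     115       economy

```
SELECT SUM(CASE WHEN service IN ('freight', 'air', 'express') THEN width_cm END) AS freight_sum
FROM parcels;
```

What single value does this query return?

parcel=E63: ✓ → 151
parcel=E13: ✓ → 43
parcel=E90: ✗
parcel=E56: ✓ → 160
parcel=E97: ✗
parcel=E85: ✗
parcel=E21: ✓ → 30
parcel=E53: ✓ → 151
parcel=E29: ✗
freight_sum = 151 + 43 + 160 + 30 + 151 = 535

535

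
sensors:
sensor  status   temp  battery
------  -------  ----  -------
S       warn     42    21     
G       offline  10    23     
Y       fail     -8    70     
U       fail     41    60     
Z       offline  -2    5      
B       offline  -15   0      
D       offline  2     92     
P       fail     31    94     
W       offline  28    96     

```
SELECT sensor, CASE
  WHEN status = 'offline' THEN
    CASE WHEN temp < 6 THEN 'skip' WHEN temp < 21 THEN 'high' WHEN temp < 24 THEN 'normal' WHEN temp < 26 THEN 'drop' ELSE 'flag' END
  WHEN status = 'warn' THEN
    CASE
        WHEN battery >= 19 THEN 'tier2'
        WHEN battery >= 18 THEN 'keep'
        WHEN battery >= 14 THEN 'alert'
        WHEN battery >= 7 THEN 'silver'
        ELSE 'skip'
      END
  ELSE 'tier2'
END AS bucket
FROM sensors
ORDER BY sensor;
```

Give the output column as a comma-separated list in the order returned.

sensor=B: status='offline' → inner[temp < 6] → skip
sensor=D: status='offline' → inner[temp < 6] → skip
sensor=G: status='offline' → inner[temp < 21] → high
sensor=P: status='fail' → outer ELSE → tier2
sensor=S: status='warn' → inner[battery >= 19] → tier2
sensor=U: status='fail' → outer ELSE → tier2
sensor=W: status='offline' → inner[ELSE] → flag
sensor=Y: status='fail' → outer ELSE → tier2
sensor=Z: status='offline' → inner[temp < 6] → skip

skip, skip, high, tier2, tier2, tier2, flag, tier2, skip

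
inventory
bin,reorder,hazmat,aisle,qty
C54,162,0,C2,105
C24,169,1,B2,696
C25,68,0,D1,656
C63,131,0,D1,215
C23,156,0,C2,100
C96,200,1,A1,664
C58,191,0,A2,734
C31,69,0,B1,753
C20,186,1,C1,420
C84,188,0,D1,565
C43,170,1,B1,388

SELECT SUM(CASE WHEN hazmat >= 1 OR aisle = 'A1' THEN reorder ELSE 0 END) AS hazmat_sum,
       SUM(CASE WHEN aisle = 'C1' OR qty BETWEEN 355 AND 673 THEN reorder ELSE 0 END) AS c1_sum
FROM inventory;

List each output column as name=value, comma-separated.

hazmat_sum=725, c1_sum=812

[hazmat_sum: hazmat >= 1 OR aisle = 'A1']
bin=C54: ✗
bin=C24: ✓ → 169
bin=C25: ✗
bin=C63: ✗
bin=C23: ✗
bin=C96: ✓ → 200
bin=C58: ✗
bin=C31: ✗
bin=C20: ✓ → 186
bin=C84: ✗
bin=C43: ✓ → 170
hazmat_sum = 169 + 200 + 186 + 170 = 725
—
[c1_sum: aisle = 'C1' OR qty BETWEEN 355 AND 673]
bin=C54: ✗
bin=C24: ✗
bin=C25: ✓ → 68
bin=C63: ✗
bin=C23: ✗
bin=C96: ✓ → 200
bin=C58: ✗
bin=C31: ✗
bin=C20: ✓ → 186
bin=C84: ✓ → 188
bin=C43: ✓ → 170
c1_sum = 68 + 200 + 186 + 188 + 170 = 812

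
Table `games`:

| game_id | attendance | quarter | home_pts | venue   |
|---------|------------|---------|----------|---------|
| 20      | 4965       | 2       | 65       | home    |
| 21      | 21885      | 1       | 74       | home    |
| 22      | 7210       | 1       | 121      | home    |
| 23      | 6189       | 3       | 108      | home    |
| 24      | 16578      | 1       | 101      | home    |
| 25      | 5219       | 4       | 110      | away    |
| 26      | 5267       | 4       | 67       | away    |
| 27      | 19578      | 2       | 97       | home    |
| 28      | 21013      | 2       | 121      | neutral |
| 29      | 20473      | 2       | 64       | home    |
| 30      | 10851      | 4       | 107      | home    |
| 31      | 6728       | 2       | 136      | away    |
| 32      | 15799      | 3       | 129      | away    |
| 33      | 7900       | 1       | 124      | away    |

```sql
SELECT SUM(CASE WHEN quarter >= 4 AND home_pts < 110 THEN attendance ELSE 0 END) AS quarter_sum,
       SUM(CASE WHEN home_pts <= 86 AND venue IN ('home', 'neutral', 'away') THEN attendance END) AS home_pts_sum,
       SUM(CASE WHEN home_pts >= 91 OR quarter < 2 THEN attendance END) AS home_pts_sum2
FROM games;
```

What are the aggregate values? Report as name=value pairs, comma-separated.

quarter_sum=16118, home_pts_sum=52590, home_pts_sum2=138950

[quarter_sum: quarter >= 4 AND home_pts < 110]
game_id=20: ✗
game_id=21: ✗
game_id=22: ✗
game_id=23: ✗
game_id=24: ✗
game_id=25: ✗
game_id=26: ✓ → 5267
game_id=27: ✗
game_id=28: ✗
game_id=29: ✗
game_id=30: ✓ → 10851
game_id=31: ✗
game_id=32: ✗
game_id=33: ✗
quarter_sum = 5267 + 10851 = 16118
—
[home_pts_sum: home_pts <= 86 AND venue IN ('home', 'neutral', 'away')]
game_id=20: ✓ → 4965
game_id=21: ✓ → 21885
game_id=22: ✗
game_id=23: ✗
game_id=24: ✗
game_id=25: ✗
game_id=26: ✓ → 5267
game_id=27: ✗
game_id=28: ✗
game_id=29: ✓ → 20473
game_id=30: ✗
game_id=31: ✗
game_id=32: ✗
game_id=33: ✗
home_pts_sum = 4965 + 21885 + 5267 + 20473 = 52590
—
[home_pts_sum2: home_pts >= 91 OR quarter < 2]
game_id=20: ✗
game_id=21: ✓ → 21885
game_id=22: ✓ → 7210
game_id=23: ✓ → 6189
game_id=24: ✓ → 16578
game_id=25: ✓ → 5219
game_id=26: ✗
game_id=27: ✓ → 19578
game_id=28: ✓ → 21013
game_id=29: ✗
game_id=30: ✓ → 10851
game_id=31: ✓ → 6728
game_id=32: ✓ → 15799
game_id=33: ✓ → 7900
home_pts_sum2 = 21885 + 7210 + 6189 + 16578 + 5219 + 19578 + 21013 + 10851 + 6728 + 15799 + 7900 = 138950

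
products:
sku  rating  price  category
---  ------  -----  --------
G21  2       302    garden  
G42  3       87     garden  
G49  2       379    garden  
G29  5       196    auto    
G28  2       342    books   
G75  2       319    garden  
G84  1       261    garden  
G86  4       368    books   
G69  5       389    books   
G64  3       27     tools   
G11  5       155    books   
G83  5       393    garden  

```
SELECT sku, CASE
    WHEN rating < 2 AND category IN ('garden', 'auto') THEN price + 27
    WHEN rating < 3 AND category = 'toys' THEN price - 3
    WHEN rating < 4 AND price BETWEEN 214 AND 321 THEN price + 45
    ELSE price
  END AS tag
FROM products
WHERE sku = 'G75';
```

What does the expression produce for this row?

364

sku = G75: rating=2, price=319, category=garden.
rating < 2 AND category IN ('garden', 'auto') → false
rating < 3 AND category = 'toys' → false
rating < 4 AND price BETWEEN 214 AND 321 → true → 364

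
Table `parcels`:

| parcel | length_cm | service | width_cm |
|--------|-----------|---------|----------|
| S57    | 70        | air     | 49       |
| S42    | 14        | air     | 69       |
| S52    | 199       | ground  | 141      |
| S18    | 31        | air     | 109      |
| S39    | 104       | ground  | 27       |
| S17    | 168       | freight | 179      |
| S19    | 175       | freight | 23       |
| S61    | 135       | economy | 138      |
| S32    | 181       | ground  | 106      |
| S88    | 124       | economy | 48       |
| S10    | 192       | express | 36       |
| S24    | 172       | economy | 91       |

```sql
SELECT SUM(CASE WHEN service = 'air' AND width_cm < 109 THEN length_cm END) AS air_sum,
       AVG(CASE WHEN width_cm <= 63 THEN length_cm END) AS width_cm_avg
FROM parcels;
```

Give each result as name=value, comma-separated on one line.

[air_sum: service = 'air' AND width_cm < 109]
parcel=S57: ✓ → 70
parcel=S42: ✓ → 14
parcel=S52: ✗
parcel=S18: ✗
parcel=S39: ✗
parcel=S17: ✗
parcel=S19: ✗
parcel=S61: ✗
parcel=S32: ✗
parcel=S88: ✗
parcel=S10: ✗
parcel=S24: ✗
air_sum = 70 + 14 = 84
—
[width_cm_avg: width_cm <= 63]
parcel=S57: ✓ → 70
parcel=S42: ✗
parcel=S52: ✗
parcel=S18: ✗
parcel=S39: ✓ → 104
parcel=S17: ✗
parcel=S19: ✓ → 175
parcel=S61: ✗
parcel=S32: ✗
parcel=S88: ✓ → 124
parcel=S10: ✓ → 192
parcel=S24: ✗
width_cm_avg = (70 + 104 + 175 + 124 + 192) / 5 = 133

air_sum=84, width_cm_avg=133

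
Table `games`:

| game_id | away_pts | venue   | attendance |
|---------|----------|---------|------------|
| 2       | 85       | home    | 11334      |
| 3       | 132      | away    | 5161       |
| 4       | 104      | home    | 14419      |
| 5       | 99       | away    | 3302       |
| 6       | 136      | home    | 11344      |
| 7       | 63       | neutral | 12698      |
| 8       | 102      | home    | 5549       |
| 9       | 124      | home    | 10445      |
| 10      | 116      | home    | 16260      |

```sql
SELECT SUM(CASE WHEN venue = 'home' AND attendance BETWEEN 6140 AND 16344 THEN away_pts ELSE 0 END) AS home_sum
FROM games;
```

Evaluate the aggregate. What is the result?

game_id=2: ✓ → 85
game_id=3: ✗
game_id=4: ✓ → 104
game_id=5: ✗
game_id=6: ✓ → 136
game_id=7: ✗
game_id=8: ✗
game_id=9: ✓ → 124
game_id=10: ✓ → 116
home_sum = 85 + 104 + 136 + 124 + 116 = 565

565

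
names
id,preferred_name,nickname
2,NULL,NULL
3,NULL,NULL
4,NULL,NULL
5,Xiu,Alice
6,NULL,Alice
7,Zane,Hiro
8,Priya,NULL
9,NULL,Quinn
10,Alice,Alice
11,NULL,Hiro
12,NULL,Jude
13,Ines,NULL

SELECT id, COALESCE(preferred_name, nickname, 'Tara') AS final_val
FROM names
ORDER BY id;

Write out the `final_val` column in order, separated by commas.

Tara, Tara, Tara, Xiu, Alice, Zane, Priya, Quinn, Alice, Hiro, Jude, Ines

id=2: preferred_name=NULL, nickname=NULL, → literal Tara → Tara
id=3: preferred_name=NULL, nickname=NULL, → literal Tara → Tara
id=4: preferred_name=NULL, nickname=NULL, → literal Tara → Tara
id=5: preferred_name=Xiu → Xiu
id=6: preferred_name=NULL, nickname=Alice → Alice
id=7: preferred_name=Zane → Zane
id=8: preferred_name=Priya → Priya
id=9: preferred_name=NULL, nickname=Quinn → Quinn
id=10: preferred_name=Alice → Alice
id=11: preferred_name=NULL, nickname=Hiro → Hiro
id=12: preferred_name=NULL, nickname=Jude → Jude
id=13: preferred_name=Ines → Ines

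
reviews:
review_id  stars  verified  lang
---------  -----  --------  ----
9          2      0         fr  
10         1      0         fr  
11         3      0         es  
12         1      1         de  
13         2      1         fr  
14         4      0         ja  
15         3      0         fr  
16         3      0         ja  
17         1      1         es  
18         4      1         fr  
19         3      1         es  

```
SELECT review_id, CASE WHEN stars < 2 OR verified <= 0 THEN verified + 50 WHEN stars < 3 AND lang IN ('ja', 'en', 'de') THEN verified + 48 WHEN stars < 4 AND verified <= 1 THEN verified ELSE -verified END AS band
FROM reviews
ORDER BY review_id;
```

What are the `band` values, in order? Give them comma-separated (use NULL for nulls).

review_id=9: stars < 2 OR verified <= 0 → 50
review_id=10: stars < 2 OR verified <= 0 → 50
review_id=11: stars < 2 OR verified <= 0 → 50
review_id=12: stars < 2 OR verified <= 0 → 51
review_id=13: stars < 4 AND verified <= 1 → 1
review_id=14: stars < 2 OR verified <= 0 → 50
review_id=15: stars < 2 OR verified <= 0 → 50
review_id=16: stars < 2 OR verified <= 0 → 50
review_id=17: stars < 2 OR verified <= 0 → 51
review_id=18: ELSE → -1
review_id=19: stars < 4 AND verified <= 1 → 1

50, 50, 50, 51, 1, 50, 50, 50, 51, -1, 1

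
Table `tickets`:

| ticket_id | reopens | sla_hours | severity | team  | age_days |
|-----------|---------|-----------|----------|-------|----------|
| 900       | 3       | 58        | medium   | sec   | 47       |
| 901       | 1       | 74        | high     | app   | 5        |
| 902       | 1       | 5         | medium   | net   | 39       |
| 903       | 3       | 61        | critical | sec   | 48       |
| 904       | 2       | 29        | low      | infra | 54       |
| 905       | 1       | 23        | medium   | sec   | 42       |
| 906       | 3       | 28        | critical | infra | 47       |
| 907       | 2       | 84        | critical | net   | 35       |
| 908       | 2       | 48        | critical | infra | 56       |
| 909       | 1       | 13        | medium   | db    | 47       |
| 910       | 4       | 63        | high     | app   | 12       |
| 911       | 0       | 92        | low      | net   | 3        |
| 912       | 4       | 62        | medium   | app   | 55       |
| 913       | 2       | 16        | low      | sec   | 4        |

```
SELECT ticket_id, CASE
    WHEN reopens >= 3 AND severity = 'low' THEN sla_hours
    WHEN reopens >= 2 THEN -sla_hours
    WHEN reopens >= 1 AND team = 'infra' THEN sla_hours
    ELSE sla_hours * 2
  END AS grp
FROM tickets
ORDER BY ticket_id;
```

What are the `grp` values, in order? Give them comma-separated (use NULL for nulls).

ticket_id=900: reopens >= 2 → -58
ticket_id=901: ELSE → 148
ticket_id=902: ELSE → 10
ticket_id=903: reopens >= 2 → -61
ticket_id=904: reopens >= 2 → -29
ticket_id=905: ELSE → 46
ticket_id=906: reopens >= 2 → -28
ticket_id=907: reopens >= 2 → -84
ticket_id=908: reopens >= 2 → -48
ticket_id=909: ELSE → 26
ticket_id=910: reopens >= 2 → -63
ticket_id=911: ELSE → 184
ticket_id=912: reopens >= 2 → -62
ticket_id=913: reopens >= 2 → -16

-58, 148, 10, -61, -29, 46, -28, -84, -48, 26, -63, 184, -62, -16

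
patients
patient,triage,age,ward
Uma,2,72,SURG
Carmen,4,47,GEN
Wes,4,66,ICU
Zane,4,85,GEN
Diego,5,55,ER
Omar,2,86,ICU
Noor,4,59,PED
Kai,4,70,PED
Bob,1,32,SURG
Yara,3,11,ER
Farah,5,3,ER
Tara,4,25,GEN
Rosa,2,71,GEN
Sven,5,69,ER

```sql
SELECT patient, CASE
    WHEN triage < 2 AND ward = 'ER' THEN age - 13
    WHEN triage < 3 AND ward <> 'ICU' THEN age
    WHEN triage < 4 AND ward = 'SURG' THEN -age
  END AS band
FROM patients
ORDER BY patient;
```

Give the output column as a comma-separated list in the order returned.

32, NULL, NULL, NULL, NULL, NULL, NULL, 71, NULL, NULL, 72, NULL, NULL, NULL

patient=Bob: triage < 3 AND ward <> 'ICU' → 32
patient=Carmen: (no match → NULL) → NULL
patient=Diego: (no match → NULL) → NULL
patient=Farah: (no match → NULL) → NULL
patient=Kai: (no match → NULL) → NULL
patient=Noor: (no match → NULL) → NULL
patient=Omar: (no match → NULL) → NULL
patient=Rosa: triage < 3 AND ward <> 'ICU' → 71
patient=Sven: (no match → NULL) → NULL
patient=Tara: (no match → NULL) → NULL
patient=Uma: triage < 3 AND ward <> 'ICU' → 72
patient=Wes: (no match → NULL) → NULL
patient=Yara: (no match → NULL) → NULL
patient=Zane: (no match → NULL) → NULL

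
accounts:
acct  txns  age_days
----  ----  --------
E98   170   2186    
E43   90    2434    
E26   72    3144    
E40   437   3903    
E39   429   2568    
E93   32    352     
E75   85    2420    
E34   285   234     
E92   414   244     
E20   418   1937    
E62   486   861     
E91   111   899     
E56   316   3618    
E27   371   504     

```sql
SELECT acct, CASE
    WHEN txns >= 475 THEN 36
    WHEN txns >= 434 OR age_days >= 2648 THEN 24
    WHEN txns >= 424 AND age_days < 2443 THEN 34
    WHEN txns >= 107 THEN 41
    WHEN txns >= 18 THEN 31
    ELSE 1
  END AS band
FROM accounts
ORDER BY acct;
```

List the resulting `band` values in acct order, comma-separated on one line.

acct=E20: txns >= 107 → 41
acct=E26: txns >= 434 OR age_days >= 2648 → 24
acct=E27: txns >= 107 → 41
acct=E34: txns >= 107 → 41
acct=E39: txns >= 107 → 41
acct=E40: txns >= 434 OR age_days >= 2648 → 24
acct=E43: txns >= 18 → 31
acct=E56: txns >= 434 OR age_days >= 2648 → 24
acct=E62: txns >= 475 → 36
acct=E75: txns >= 18 → 31
acct=E91: txns >= 107 → 41
acct=E92: txns >= 107 → 41
acct=E93: txns >= 18 → 31
acct=E98: txns >= 107 → 41

41, 24, 41, 41, 41, 24, 31, 24, 36, 31, 41, 41, 31, 41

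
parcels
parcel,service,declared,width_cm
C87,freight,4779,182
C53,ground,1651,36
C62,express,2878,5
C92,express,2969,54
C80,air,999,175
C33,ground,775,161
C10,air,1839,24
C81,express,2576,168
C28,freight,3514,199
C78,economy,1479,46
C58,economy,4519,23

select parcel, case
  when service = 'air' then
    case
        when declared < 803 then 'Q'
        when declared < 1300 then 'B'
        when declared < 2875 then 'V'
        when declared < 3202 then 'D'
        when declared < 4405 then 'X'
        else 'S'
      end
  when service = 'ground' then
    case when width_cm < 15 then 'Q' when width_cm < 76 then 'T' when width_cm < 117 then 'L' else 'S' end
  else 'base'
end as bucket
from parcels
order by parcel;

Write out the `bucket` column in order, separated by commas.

V, base, S, T, base, base, base, B, base, base, base

parcel=C10: service='air' → inner[declared < 2875] → V
parcel=C28: service='freight' → outer ELSE → base
parcel=C33: service='ground' → inner[ELSE] → S
parcel=C53: service='ground' → inner[width_cm < 76] → T
parcel=C58: service='economy' → outer ELSE → base
parcel=C62: service='express' → outer ELSE → base
parcel=C78: service='economy' → outer ELSE → base
parcel=C80: service='air' → inner[declared < 1300] → B
parcel=C81: service='express' → outer ELSE → base
parcel=C87: service='freight' → outer ELSE → base
parcel=C92: service='express' → outer ELSE → base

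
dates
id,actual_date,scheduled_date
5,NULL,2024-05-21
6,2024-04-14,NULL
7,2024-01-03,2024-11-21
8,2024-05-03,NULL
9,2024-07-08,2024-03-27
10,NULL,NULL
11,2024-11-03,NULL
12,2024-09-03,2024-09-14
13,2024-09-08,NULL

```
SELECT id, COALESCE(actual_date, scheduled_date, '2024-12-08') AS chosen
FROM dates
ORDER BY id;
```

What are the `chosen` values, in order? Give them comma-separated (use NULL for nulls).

2024-05-21, 2024-04-14, 2024-01-03, 2024-05-03, 2024-07-08, 2024-12-08, 2024-11-03, 2024-09-03, 2024-09-08

id=5: actual_date=NULL, scheduled_date=2024-05-21 → 2024-05-21
id=6: actual_date=2024-04-14 → 2024-04-14
id=7: actual_date=2024-01-03 → 2024-01-03
id=8: actual_date=2024-05-03 → 2024-05-03
id=9: actual_date=2024-07-08 → 2024-07-08
id=10: actual_date=NULL, scheduled_date=NULL, → literal 2024-12-08 → 2024-12-08
id=11: actual_date=2024-11-03 → 2024-11-03
id=12: actual_date=2024-09-03 → 2024-09-03
id=13: actual_date=2024-09-08 → 2024-09-08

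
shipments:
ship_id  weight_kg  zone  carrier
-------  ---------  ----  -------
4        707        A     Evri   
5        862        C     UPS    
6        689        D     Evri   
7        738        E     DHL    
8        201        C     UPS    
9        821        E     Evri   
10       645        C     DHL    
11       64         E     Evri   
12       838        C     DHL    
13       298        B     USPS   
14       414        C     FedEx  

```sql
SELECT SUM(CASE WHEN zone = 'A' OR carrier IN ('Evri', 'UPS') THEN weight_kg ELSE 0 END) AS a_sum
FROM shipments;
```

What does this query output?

ship_id=4: ✓ → 707
ship_id=5: ✓ → 862
ship_id=6: ✓ → 689
ship_id=7: ✗
ship_id=8: ✓ → 201
ship_id=9: ✓ → 821
ship_id=10: ✗
ship_id=11: ✓ → 64
ship_id=12: ✗
ship_id=13: ✗
ship_id=14: ✗
a_sum = 707 + 862 + 689 + 201 + 821 + 64 = 3344

3344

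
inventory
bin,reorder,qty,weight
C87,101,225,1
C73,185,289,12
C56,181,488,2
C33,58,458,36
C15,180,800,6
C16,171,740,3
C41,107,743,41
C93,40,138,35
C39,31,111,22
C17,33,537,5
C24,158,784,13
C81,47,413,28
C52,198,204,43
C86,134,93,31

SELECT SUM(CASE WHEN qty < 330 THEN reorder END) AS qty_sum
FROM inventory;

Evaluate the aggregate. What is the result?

bin=C87: ✓ → 101
bin=C73: ✓ → 185
bin=C56: ✗
bin=C33: ✗
bin=C15: ✗
bin=C16: ✗
bin=C41: ✗
bin=C93: ✓ → 40
bin=C39: ✓ → 31
bin=C17: ✗
bin=C24: ✗
bin=C81: ✗
bin=C52: ✓ → 198
bin=C86: ✓ → 134
qty_sum = 101 + 185 + 40 + 31 + 198 + 134 = 689

689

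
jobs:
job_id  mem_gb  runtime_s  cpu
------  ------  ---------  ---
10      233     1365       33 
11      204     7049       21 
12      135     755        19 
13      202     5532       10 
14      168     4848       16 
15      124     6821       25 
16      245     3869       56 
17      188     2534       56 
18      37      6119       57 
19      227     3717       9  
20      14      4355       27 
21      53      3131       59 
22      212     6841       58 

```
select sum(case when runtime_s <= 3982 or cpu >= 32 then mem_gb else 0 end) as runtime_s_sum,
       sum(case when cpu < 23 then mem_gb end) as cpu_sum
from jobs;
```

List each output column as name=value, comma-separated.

runtime_s_sum=1330, cpu_sum=936

[runtime_s_sum: runtime_s <= 3982 or cpu >= 32]
job_id=10: ✓ → 233
job_id=11: ✗
job_id=12: ✓ → 135
job_id=13: ✗
job_id=14: ✗
job_id=15: ✗
job_id=16: ✓ → 245
job_id=17: ✓ → 188
job_id=18: ✓ → 37
job_id=19: ✓ → 227
job_id=20: ✗
job_id=21: ✓ → 53
job_id=22: ✓ → 212
runtime_s_sum = 233 + 135 + 245 + 188 + 37 + 227 + 53 + 212 = 1330
—
[cpu_sum: cpu < 23]
job_id=10: ✗
job_id=11: ✓ → 204
job_id=12: ✓ → 135
job_id=13: ✓ → 202
job_id=14: ✓ → 168
job_id=15: ✗
job_id=16: ✗
job_id=17: ✗
job_id=18: ✗
job_id=19: ✓ → 227
job_id=20: ✗
job_id=21: ✗
job_id=22: ✗
cpu_sum = 204 + 135 + 202 + 168 + 227 = 936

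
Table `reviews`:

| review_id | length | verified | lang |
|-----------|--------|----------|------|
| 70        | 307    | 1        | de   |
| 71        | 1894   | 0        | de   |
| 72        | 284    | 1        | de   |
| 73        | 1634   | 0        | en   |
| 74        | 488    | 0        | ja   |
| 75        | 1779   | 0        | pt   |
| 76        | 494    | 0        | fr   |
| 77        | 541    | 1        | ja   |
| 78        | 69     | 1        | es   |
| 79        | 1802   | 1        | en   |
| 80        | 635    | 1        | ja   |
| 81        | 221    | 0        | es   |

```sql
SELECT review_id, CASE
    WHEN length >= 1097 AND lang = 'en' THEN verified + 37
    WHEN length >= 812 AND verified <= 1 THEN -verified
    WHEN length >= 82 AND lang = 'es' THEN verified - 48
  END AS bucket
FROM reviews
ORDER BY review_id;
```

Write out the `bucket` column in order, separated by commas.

review_id=70: (no match → NULL) → NULL
review_id=71: length >= 812 AND verified <= 1 → 0
review_id=72: (no match → NULL) → NULL
review_id=73: length >= 1097 AND lang = 'en' → 37
review_id=74: (no match → NULL) → NULL
review_id=75: length >= 812 AND verified <= 1 → 0
review_id=76: (no match → NULL) → NULL
review_id=77: (no match → NULL) → NULL
review_id=78: (no match → NULL) → NULL
review_id=79: length >= 1097 AND lang = 'en' → 38
review_id=80: (no match → NULL) → NULL
review_id=81: length >= 82 AND lang = 'es' → -48

NULL, 0, NULL, 37, NULL, 0, NULL, NULL, NULL, 38, NULL, -48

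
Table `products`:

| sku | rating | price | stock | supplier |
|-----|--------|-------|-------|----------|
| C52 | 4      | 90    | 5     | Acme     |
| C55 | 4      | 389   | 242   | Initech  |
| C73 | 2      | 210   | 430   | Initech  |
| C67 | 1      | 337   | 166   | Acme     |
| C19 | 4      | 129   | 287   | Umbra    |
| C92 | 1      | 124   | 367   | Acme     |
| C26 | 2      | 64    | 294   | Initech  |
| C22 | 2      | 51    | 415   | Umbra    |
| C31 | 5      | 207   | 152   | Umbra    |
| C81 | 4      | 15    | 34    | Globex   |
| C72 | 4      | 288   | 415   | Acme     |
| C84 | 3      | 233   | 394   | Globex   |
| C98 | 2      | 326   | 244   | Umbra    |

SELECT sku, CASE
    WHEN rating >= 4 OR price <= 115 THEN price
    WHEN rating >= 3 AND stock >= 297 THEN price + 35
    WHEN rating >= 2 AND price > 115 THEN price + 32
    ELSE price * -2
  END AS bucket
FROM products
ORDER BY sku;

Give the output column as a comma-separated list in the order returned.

129, 51, 64, 207, 90, 389, -674, 288, 242, 15, 268, -248, 358

sku=C19: rating >= 4 OR price <= 115 → 129
sku=C22: rating >= 4 OR price <= 115 → 51
sku=C26: rating >= 4 OR price <= 115 → 64
sku=C31: rating >= 4 OR price <= 115 → 207
sku=C52: rating >= 4 OR price <= 115 → 90
sku=C55: rating >= 4 OR price <= 115 → 389
sku=C67: ELSE → -674
sku=C72: rating >= 4 OR price <= 115 → 288
sku=C73: rating >= 2 AND price > 115 → 242
sku=C81: rating >= 4 OR price <= 115 → 15
sku=C84: rating >= 3 AND stock >= 297 → 268
sku=C92: ELSE → -248
sku=C98: rating >= 2 AND price > 115 → 358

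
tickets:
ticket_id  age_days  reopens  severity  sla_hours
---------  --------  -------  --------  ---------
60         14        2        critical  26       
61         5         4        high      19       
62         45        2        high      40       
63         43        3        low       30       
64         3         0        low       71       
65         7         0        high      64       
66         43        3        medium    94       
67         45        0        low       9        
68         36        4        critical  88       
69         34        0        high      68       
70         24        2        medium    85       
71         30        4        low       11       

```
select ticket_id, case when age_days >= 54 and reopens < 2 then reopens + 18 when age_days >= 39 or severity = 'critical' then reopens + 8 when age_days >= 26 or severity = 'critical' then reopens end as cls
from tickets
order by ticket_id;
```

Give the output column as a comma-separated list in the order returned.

10, NULL, 10, 11, NULL, NULL, 11, 8, 12, 0, NULL, 4

ticket_id=60: age_days >= 39 or severity = 'critical' → 10
ticket_id=61: (no match → NULL) → NULL
ticket_id=62: age_days >= 39 or severity = 'critical' → 10
ticket_id=63: age_days >= 39 or severity = 'critical' → 11
ticket_id=64: (no match → NULL) → NULL
ticket_id=65: (no match → NULL) → NULL
ticket_id=66: age_days >= 39 or severity = 'critical' → 11
ticket_id=67: age_days >= 39 or severity = 'critical' → 8
ticket_id=68: age_days >= 39 or severity = 'critical' → 12
ticket_id=69: age_days >= 26 or severity = 'critical' → 0
ticket_id=70: (no match → NULL) → NULL
ticket_id=71: age_days >= 26 or severity = 'critical' → 4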